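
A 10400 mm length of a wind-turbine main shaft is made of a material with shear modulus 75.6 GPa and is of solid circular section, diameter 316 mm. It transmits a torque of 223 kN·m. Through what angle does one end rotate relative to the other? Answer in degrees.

J = πd⁴/32 = π(0.316)⁴/32 = 9.789×10^-4 m⁴.
θ = T·L/(G·J) = 223000 × 10.4 / (75.6×10⁹ × 9.789×10^-4) = 0.03134 rad.

1.80°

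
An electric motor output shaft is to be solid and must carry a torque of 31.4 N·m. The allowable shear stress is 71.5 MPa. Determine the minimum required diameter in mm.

13.1 mm

For a solid shaft τ_max = 16T/(πd³), so d = (16T/(π τ_allow))^(1/3) = (16·31.40/(π·7.15×10^7))^(1/3) = 0.01308 m.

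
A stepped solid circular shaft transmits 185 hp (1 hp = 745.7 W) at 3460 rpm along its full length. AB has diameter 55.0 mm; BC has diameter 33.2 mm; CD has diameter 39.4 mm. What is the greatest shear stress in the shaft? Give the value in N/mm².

53.0 N/mm²

ω = 2π·3460/60 = 362.3 rad/s, so T = P/ω = 185×745.7 / 362.3 = 380.7 N·m.
Under the same torque, τ_max = 16T/(πd³) is largest where d is smallest — segment BC (d = 33.2 mm).
τ_max = 16·380.7/(π·(0.0332)³) = 5.299×10^7 Pa.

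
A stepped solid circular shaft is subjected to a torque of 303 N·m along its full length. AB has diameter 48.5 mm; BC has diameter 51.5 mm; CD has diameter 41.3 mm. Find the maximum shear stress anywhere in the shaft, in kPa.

21900 kPa

Under the same torque, τ_max = 16T/(πd³) is largest where d is smallest — segment CD (d = 41.3 mm).
τ_max = 16·303.0/(π·(0.0413)³) = 2.191×10^7 Pa.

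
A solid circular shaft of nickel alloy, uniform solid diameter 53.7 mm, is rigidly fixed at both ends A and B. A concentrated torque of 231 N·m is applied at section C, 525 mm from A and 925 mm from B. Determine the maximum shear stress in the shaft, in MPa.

4.85 MPa

With uniform GJ and both ends fixed, compatibility θ_AC = θ_CB gives T_A·a = T_B·b, together with T_A + T_B = T₀.
T_A = T₀·b/(a+b) = 231.0·925/1450 = 147.4 N·m; T_B = 83.64 N·m.
τ in each portion: τ_AC = 4.85×10^6 Pa, τ_CB = 2.75×10^6 Pa; maximum is in AC.
τ_max = T_AC·r/J = 147.4·0.0269/8.16×10^-7 = 4.847×10^6 Pa.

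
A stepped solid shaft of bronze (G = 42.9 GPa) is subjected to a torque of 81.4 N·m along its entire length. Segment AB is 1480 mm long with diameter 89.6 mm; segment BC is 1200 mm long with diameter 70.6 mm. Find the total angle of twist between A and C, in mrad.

1.38 mrad

J_AB = π(0.0896)⁴/32 = 6.33×10^-6 m⁴; J_BC = π(0.0706)⁴/32 = 2.44×10^-6 m⁴.
θ = (T/G)·Σ L_i/J_i = (81.40/42.9×10⁹)·(1.48/6.33×10^-6 + 1.20/2.44×10^-6) = 1.377×10^-3 rad.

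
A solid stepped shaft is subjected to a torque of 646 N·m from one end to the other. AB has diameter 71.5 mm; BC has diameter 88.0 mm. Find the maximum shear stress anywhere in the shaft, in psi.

Under the same torque, τ_max = 16T/(πd³) is largest where d is smallest — segment AB (d = 71.5 mm).
τ_max = 16·646.0/(π·(0.0715)³) = 9.001×10^6 Pa.

1310 psi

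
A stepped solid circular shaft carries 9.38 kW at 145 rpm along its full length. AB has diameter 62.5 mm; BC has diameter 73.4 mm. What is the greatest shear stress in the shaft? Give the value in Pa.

ω = 2π·145/60 = 15.18 rad/s, so T = P/ω = 9.38×10³ / 15.18 = 617.7 N·m.
Under the same torque, τ_max = 16T/(πd³) is largest where d is smallest — segment AB (d = 62.5 mm).
τ_max = 16·617.7/(π·(0.0625)³) = 1.289×10^7 Pa.

1.29e7 Pa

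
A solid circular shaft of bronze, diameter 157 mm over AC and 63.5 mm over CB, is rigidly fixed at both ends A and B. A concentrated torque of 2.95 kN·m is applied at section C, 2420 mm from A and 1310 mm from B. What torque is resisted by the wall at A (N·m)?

Compatibility: T_A·a/J_AC = T_B·b/J_CB with T_A + T_B = T₀.
J_AC = 5.96×10^-5 m⁴, J_CB = 1.60×10^-6 m⁴, so T_A = T₀·(J_AC/a)/((J_AC/a)+(J_CB/b)) = 2811 N·m, T_B = 139.0 N·m.

2810 N·m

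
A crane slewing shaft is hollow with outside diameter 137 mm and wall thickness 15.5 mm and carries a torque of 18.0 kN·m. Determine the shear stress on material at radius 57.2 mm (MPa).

J = π(d_o⁴ − d_i⁴)/32 = π(0.137⁴ − 0.106⁴)/32 = 2.219×10^-5 m⁴.
Shear stress varies linearly with radius: τ = T·r/J = 18000 × 0.0572 / 2.219×10^-5 = 4.640×10^7 Pa.

46.4 MPa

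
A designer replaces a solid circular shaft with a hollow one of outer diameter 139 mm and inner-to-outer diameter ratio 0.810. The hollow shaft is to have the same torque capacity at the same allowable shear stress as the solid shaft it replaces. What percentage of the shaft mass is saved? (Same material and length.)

Equal τ_max and T ⇒ the solid shaft needs d_s³ = d_o³(1−k⁴), so d_s = 139·(1−0.810⁴)^(1/3) = 115.2 mm.
Area ratio A_h/A_s = d_o²(1−k²)/d_s² = (1−k²)/(1−k⁴)^(2/3) = 0.5005.
Mass saving = 1 − 0.5005 = 49.9 %.

49.9 %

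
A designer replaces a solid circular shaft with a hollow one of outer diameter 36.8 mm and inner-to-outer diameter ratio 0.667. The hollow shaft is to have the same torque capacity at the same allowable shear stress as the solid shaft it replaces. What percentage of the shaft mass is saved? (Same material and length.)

Equal τ_max and T ⇒ the solid shaft needs d_s³ = d_o³(1−k⁴), so d_s = 36.8·(1−0.667⁴)^(1/3) = 34.19 mm.
Area ratio A_h/A_s = d_o²(1−k²)/d_s² = (1−k²)/(1−k⁴)^(2/3) = 0.6430.
Mass saving = 1 − 0.6430 = 35.7 %.

35.7 %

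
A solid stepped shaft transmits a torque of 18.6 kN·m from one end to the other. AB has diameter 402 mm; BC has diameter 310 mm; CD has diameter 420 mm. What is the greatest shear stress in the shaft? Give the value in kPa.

Under the same torque, τ_max = 16T/(πd³) is largest where d is smallest — segment BC (d = 310 mm).
τ_max = 16·18600/(π·(0.310)³) = 3.180×10^6 Pa.

3180 kPa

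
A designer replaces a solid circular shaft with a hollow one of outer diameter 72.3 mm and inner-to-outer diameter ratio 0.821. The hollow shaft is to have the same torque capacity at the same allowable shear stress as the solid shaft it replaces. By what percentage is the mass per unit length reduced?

51.2 %

Equal τ_max and T ⇒ the solid shaft needs d_s³ = d_o³(1−k⁴), so d_s = 72.3·(1−0.821⁴)^(1/3) = 59.08 mm.
Area ratio A_h/A_s = d_o²(1−k²)/d_s² = (1−k²)/(1−k⁴)^(2/3) = 0.4881.
Mass saving = 1 − 0.4881 = 51.2 %.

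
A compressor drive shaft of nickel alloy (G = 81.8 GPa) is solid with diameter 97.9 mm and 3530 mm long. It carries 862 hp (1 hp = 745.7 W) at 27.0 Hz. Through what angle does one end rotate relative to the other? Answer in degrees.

1.04°

ω = 2π·27.0 = 169.6 rad/s, so T = P/ω = 862×745.7 / 169.6 = 3789 N·m.
J = πd⁴/32 = π(0.0979)⁴/32 = 9.018×10^-6 m⁴.
θ = T·L/(G·J) = 3789 × 3.53 / (81.8×10⁹ × 9.018×10^-6) = 0.01813 rad.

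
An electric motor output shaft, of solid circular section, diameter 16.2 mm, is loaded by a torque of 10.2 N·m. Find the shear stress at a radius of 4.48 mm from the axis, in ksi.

J = πd⁴/32 = π(0.0162)⁴/32 = 6.762×10^-9 m⁴.
Shear stress varies linearly with radius: τ = T·r/J = 10.20 × 0.00448 / 6.762×10^-9 = 6.758×10^6 Pa.

0.980 ksi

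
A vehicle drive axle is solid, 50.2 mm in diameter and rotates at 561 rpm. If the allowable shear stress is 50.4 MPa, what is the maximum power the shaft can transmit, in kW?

J = πd⁴/32 = π(0.0502)⁴/32 = 6.235×10^-7 m⁴.
T_max = τ_allow·J/r = 5.04×10^7 × 6.235×10^-7 / 0.0251 = 1252 N·m.
ω = 2π·561/60 = 58.75 rad/s, so P_max = T_max·ω = 7.355×10^4 W.

73.5 kW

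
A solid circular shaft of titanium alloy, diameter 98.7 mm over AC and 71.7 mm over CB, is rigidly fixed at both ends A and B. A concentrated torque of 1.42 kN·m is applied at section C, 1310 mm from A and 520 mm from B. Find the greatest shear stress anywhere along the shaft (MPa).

Compatibility: T_A·a/J_AC = T_B·b/J_CB with T_A + T_B = T₀.
J_AC = 9.32×10^-6 m⁴, J_CB = 2.59×10^-6 m⁴, so T_A = T₀·(J_AC/a)/((J_AC/a)+(J_CB/b)) = 834.5 N·m, T_B = 585.5 N·m.
τ in each portion: τ_AC = 4.42×10^6 Pa, τ_CB = 8.09×10^6 Pa; maximum is in CB.
τ_max = T_CB·r/J = 585.5·0.0358/2.59×10^-6 = 8.090×10^6 Pa.

8.09 MPa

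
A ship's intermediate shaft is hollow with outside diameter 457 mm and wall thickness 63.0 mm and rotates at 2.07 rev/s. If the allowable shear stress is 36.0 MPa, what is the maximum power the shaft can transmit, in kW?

J = π(d_o⁴ − d_i⁴)/32 = π(0.457⁴ − 0.331⁴)/32 = 3.104×10^-3 m⁴.
T_max = τ_allow·J/r = 3.60×10^7 × 3.104×10^-3 / 0.229 = 489000 N·m.
ω = 2π·2.07 = 13.01 rad/s, so P_max = T_max·ω = 6.360×10^6 W.

6360 kW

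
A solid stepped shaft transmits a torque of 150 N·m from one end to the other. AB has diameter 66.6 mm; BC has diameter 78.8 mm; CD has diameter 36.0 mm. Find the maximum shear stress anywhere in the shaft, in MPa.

16.4 MPa

Under the same torque, τ_max = 16T/(πd³) is largest where d is smallest — segment CD (d = 36.0 mm).
τ_max = 16·150.0/(π·(0.0360)³) = 1.637×10^7 Pa.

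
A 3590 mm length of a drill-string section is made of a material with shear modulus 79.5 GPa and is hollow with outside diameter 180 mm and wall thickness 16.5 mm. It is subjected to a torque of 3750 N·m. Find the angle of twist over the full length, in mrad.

2.96 mrad

J = π(d_o⁴ − d_i⁴)/32 = π(0.180⁴ − 0.147⁴)/32 = 5.722×10^-5 m⁴.
θ = T·L/(G·J) = 3750 × 3.59 / (79.5×10⁹ × 5.722×10^-5) = 2.960×10^-3 rad.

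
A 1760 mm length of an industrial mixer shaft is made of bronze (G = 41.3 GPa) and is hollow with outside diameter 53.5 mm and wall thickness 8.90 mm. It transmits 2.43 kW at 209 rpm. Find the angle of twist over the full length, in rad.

0.00734 rad

ω = 2π·209/60 = 21.89 rad/s, so T = P/ω = 2.43×10³ / 21.89 = 111.0 N·m.
J = π(d_o⁴ − d_i⁴)/32 = π(0.0535⁴ − 0.0357⁴)/32 = 6.448×10^-7 m⁴.
θ = T·L/(G·J) = 111.0 × 1.76 / (41.3×10⁹ × 6.448×10^-7) = 7.338×10^-3 rad.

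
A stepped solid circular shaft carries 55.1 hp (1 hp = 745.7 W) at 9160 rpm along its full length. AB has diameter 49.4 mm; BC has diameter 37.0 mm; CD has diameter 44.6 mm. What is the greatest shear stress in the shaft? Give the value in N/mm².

ω = 2π·9160/60 = 959.2 rad/s, so T = P/ω = 55.1×745.7 / 959.2 = 42.83 N·m.
Under the same torque, τ_max = 16T/(πd³) is largest where d is smallest — segment BC (d = 37.0 mm).
τ_max = 16·42.83/(π·(0.0370)³) = 4.307×10^6 Pa.

4.31 N/mm²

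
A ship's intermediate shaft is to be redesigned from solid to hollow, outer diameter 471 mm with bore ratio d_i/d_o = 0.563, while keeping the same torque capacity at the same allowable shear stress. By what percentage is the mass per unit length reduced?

26.7 %

Equal τ_max and T ⇒ the solid shaft needs d_s³ = d_o³(1−k⁴), so d_s = 471·(1−0.563⁴)^(1/3) = 454.7 mm.
Area ratio A_h/A_s = d_o²(1−k²)/d_s² = (1−k²)/(1−k⁴)^(2/3) = 0.7330.
Mass saving = 1 − 0.7330 = 26.7 %.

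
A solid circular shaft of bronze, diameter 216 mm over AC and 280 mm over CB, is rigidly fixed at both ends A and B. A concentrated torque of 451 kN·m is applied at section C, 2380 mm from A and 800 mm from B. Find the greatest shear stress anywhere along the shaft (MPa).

93.5 MPa

Compatibility: T_A·a/J_AC = T_B·b/J_CB with T_A + T_B = T₀.
J_AC = 2.14×10^-4 m⁴, J_CB = 6.03×10^-4 m⁴, so T_A = T₀·(J_AC/a)/((J_AC/a)+(J_CB/b)) = 47980 N·m, T_B = 403000 N·m.
τ in each portion: τ_AC = 2.42×10^7 Pa, τ_CB = 9.35×10^7 Pa; maximum is in CB.
τ_max = T_CB·r/J = 403000·0.140/6.03×10^-4 = 9.350×10^7 Pa.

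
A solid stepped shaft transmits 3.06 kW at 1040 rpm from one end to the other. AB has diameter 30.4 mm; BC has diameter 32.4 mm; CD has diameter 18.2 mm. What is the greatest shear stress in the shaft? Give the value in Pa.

2.37e7 Pa

ω = 2π·1040/60 = 108.9 rad/s, so T = P/ω = 3.06×10³ / 108.9 = 28.10 N·m.
Under the same torque, τ_max = 16T/(πd³) is largest where d is smallest — segment CD (d = 18.2 mm).
τ_max = 16·28.10/(π·(0.0182)³) = 2.374×10^7 Pa.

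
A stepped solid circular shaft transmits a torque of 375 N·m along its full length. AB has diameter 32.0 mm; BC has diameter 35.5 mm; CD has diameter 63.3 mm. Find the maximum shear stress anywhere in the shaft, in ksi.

Under the same torque, τ_max = 16T/(πd³) is largest where d is smallest — segment AB (d = 32.0 mm).
τ_max = 16·375.0/(π·(0.0320)³) = 5.828×10^7 Pa.

8.45 ksi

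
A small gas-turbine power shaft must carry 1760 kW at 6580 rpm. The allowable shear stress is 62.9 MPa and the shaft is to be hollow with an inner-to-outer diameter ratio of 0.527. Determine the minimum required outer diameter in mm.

ω = 2π·6580/60 = 689.1 rad/s, so T = P/ω = 1760×10³ / 689.1 = 2554 N·m.
For a hollow shaft with d_i/d_o = 0.527: τ_max = 16T/(π d_o³ (1−k⁴)), so d_o = [16T/(π τ_allow (1−k⁴))]^(1/3) = [16·2554/(π·6.29×10^7·0.9229)]^(1/3) = 0.06074 m.

60.7 mm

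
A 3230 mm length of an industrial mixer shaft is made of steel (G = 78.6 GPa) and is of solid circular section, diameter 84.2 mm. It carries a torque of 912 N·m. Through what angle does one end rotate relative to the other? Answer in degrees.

0.435°

J = πd⁴/32 = π(0.0842)⁴/32 = 4.935×10^-6 m⁴.
θ = T·L/(G·J) = 912.0 × 3.23 / (78.6×10⁹ × 4.935×10^-6) = 7.595×10^-3 rad.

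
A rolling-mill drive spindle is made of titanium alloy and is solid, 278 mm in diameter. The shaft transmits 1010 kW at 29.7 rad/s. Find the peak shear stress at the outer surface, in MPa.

ω = 29.7 rad/s, so T = P/ω = 1010×10³ / 29.70 = 34010 N·m.
J = πd⁴/32 = π(0.278)⁴/32 = 5.864×10^-4 m⁴.
τ_max = T·r/J = 34010 × 0.139 / 5.864×10^-4 = 8.061×10^6 Pa.

8.06 MPa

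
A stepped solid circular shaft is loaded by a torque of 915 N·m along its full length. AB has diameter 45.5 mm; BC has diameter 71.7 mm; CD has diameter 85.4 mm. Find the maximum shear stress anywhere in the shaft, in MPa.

Under the same torque, τ_max = 16T/(πd³) is largest where d is smallest — segment AB (d = 45.5 mm).
τ_max = 16·915.0/(π·(0.0455)³) = 4.947×10^7 Pa.

49.5 MPa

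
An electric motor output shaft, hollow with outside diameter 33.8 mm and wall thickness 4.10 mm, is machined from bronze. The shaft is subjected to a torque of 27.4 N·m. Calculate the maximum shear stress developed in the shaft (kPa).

J = π(d_o⁴ − d_i⁴)/32 = π(0.0338⁴ − 0.0256⁴)/32 = 8.597×10^-8 m⁴.
τ_max = T·r/J = 27.40 × 0.0169 / 8.597×10^-8 = 5.386×10^6 Pa.

5390 kPa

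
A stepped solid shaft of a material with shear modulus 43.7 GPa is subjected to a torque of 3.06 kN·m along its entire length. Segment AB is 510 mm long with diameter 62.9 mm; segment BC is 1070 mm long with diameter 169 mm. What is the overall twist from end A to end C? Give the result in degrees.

1.39°

J_AB = π(0.0629)⁴/32 = 1.54×10^-6 m⁴; J_BC = π(0.169)⁴/32 = 8.01×10^-5 m⁴.
θ = (T/G)·Σ L_i/J_i = (3060/43.7×10⁹)·(0.510/1.54×10^-6 + 1.07/8.01×10^-5) = 0.02417 rad.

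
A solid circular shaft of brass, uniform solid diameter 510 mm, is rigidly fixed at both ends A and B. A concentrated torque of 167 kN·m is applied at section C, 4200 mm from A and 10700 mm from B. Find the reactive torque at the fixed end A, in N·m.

With uniform GJ and both ends fixed, compatibility θ_AC = θ_CB gives T_A·a = T_B·b, together with T_A + T_B = T₀.
T_A = T₀·b/(a+b) = 167000·10700/14900 = 119900 N·m; T_B = 47070 N·m.

120000 N·m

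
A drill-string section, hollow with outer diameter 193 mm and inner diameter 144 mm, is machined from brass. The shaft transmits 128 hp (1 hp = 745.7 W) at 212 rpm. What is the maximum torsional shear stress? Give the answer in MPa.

4.41 MPa

ω = 2π·212/60 = 22.20 rad/s, so T = P/ω = 128×745.7 / 22.20 = 4299 N·m.
J = π(d_o⁴ − d_i⁴)/32 = π(0.193⁴ − 0.144⁴)/32 = 9.400×10^-5 m⁴.
τ_max = T·r/J = 4299 × 0.0965 / 9.400×10^-5 = 4.414×10^6 Pa.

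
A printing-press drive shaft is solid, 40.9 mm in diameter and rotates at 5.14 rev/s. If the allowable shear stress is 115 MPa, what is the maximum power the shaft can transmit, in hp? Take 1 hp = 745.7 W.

J = πd⁴/32 = π(0.0409)⁴/32 = 2.747×10^-7 m⁴.
T_max = τ_allow·J/r = 1.15×10^8 × 2.747×10^-7 / 0.0204 = 1545 N·m.
ω = 2π·5.14 = 32.30 rad/s, so P_max = T_max·ω = 4.989×10^4 W.

66.9 hp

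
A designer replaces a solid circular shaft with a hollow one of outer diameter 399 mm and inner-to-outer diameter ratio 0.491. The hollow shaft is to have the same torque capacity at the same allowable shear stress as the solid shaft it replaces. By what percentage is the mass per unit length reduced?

Equal τ_max and T ⇒ the solid shaft needs d_s³ = d_o³(1−k⁴), so d_s = 399·(1−0.491⁴)^(1/3) = 391.1 mm.
Area ratio A_h/A_s = d_o²(1−k²)/d_s² = (1−k²)/(1−k⁴)^(2/3) = 0.7898.
Mass saving = 1 − 0.7898 = 21.0 %.

21.0 %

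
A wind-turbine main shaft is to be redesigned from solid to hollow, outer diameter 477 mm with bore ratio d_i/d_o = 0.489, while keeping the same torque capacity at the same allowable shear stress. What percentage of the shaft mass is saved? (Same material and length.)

Equal τ_max and T ⇒ the solid shaft needs d_s³ = d_o³(1−k⁴), so d_s = 477·(1−0.489⁴)^(1/3) = 467.7 mm.
Area ratio A_h/A_s = d_o²(1−k²)/d_s² = (1−k²)/(1−k⁴)^(2/3) = 0.7913.
Mass saving = 1 − 0.7913 = 20.9 %.

20.9 %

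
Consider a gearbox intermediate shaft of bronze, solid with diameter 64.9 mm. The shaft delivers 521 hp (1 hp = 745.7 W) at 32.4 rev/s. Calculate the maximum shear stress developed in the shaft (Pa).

3.56e7 Pa

ω = 2π·32.4 = 203.6 rad/s, so T = P/ω = 521×745.7 / 203.6 = 1908 N·m.
J = πd⁴/32 = π(0.0649)⁴/32 = 1.742×10^-6 m⁴.
τ_max = T·r/J = 1908 × 0.0324 / 1.742×10^-6 = 3.556×10^7 Pa.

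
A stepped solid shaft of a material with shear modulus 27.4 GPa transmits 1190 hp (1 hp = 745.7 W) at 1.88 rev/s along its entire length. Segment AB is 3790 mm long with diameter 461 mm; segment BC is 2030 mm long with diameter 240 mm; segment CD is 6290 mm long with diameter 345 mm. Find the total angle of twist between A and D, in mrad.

31.8 mrad

ω = 2π·1.88 = 11.81 rad/s, so T = P/ω = 1190×745.7 / 11.81 = 75120 N·m.
J_AB = π(0.461)⁴/32 = 4.43×10^-3 m⁴; J_BC = π(0.240)⁴/32 = 3.26×10^-4 m⁴; J_CD = π(0.345)⁴/32 = 1.39×10^-3 m⁴.
θ = (T/G)·Σ L_i/J_i = (75120/27.4×10⁹)·(3.79/4.43×10^-3 + 2.03/3.26×10^-4 + 6.29/1.39×10^-3) = 0.03183 rad.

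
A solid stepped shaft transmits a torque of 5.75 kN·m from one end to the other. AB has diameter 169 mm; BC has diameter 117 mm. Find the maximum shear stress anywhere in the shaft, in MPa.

Under the same torque, τ_max = 16T/(πd³) is largest where d is smallest — segment BC (d = 117 mm).
τ_max = 16·5750/(π·(0.117)³) = 1.828×10^7 Pa.

18.3 MPa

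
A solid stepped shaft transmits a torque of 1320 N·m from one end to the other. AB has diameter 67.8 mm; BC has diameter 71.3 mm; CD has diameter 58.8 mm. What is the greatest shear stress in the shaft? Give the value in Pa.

3.31e7 Pa

Under the same torque, τ_max = 16T/(πd³) is largest where d is smallest — segment CD (d = 58.8 mm).
τ_max = 16·1320/(π·(0.0588)³) = 3.307×10^7 Pa.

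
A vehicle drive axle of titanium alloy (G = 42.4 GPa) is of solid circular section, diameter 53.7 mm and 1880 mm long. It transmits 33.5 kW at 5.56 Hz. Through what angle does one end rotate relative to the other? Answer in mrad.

ω = 2π·5.56 = 34.93 rad/s, so T = P/ω = 33.5×10³ / 34.93 = 958.9 N·m.
J = πd⁴/32 = π(0.0537)⁴/32 = 8.164×10^-7 m⁴.
θ = T·L/(G·J) = 958.9 × 1.88 / (42.4×10⁹ × 8.164×10^-7) = 0.05208 rad.

52.1 mrad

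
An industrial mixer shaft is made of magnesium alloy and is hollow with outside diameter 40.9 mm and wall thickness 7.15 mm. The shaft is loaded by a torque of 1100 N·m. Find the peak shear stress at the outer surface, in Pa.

J = π(d_o⁴ − d_i⁴)/32 = π(0.0409⁴ − 0.0266⁴)/32 = 2.256×10^-7 m⁴.
τ_max = T·r/J = 1100 × 0.0204 / 2.256×10^-7 = 9.972×10^7 Pa.

9.97e7 Pa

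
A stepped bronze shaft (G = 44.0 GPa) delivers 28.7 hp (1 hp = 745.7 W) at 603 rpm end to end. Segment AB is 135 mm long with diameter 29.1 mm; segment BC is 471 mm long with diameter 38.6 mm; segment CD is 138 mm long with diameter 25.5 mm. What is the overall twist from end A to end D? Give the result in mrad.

57.0 mrad

ω = 2π·603/60 = 63.15 rad/s, so T = P/ω = 28.7×745.7 / 63.15 = 338.9 N·m.
J_AB = π(0.0291)⁴/32 = 7.04×10^-8 m⁴; J_BC = π(0.0386)⁴/32 = 2.18×10^-7 m⁴; J_CD = π(0.0255)⁴/32 = 4.15×10^-8 m⁴.
θ = (T/G)·Σ L_i/J_i = (338.9/44.0×10⁹)·(0.135/7.04×10^-8 + 0.471/2.18×10^-7 + 0.138/4.15×10^-8) = 0.05702 rad.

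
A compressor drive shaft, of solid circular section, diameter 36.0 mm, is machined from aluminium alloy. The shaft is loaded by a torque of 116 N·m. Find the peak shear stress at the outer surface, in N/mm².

J = πd⁴/32 = π(0.0360)⁴/32 = 1.649×10^-7 m⁴.
τ_max = T·r/J = 116.0 × 0.0180 / 1.649×10^-7 = 1.266×10^7 Pa.

12.7 N/mm²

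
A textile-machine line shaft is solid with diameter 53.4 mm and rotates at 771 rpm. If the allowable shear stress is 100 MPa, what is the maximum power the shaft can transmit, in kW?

J = πd⁴/32 = π(0.0534)⁴/32 = 7.983×10^-7 m⁴.
T_max = τ_allow·J/r = 1.00×10^8 × 7.983×10^-7 / 0.0267 = 2990 N·m.
ω = 2π·771/60 = 80.74 rad/s, so P_max = T_max·ω = 2.414×10^5 W.

241 kW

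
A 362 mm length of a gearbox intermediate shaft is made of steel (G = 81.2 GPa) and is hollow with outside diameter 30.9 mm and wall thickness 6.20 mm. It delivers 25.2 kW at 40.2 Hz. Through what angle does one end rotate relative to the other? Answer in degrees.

0.327°

ω = 2π·40.2 = 252.6 rad/s, so T = P/ω = 25.2×10³ / 252.6 = 99.77 N·m.
J = π(d_o⁴ − d_i⁴)/32 = π(0.0309⁴ − 0.0185⁴)/32 = 7.800×10^-8 m⁴.
θ = T·L/(G·J) = 99.77 × 0.362 / (81.2×10⁹ × 7.800×10^-8) = 5.702×10^-3 rad.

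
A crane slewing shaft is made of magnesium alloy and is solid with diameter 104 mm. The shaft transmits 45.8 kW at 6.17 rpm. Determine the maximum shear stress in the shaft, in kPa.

ω = 2π·6.17/60 = 0.6461 rad/s, so T = P/ω = 45.8×10³ / 0.6461 = 70880 N·m.
J = πd⁴/32 = π(0.104)⁴/32 = 1.149×10^-5 m⁴.
τ_max = T·r/J = 70880 × 0.0520 / 1.149×10^-5 = 3.209×10^8 Pa.

321000 kPa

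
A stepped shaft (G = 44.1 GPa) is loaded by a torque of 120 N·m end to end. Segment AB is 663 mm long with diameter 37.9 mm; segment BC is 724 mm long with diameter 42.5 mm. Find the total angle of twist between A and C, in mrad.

J_AB = π(0.0379)⁴/32 = 2.03×10^-7 m⁴; J_BC = π(0.0425)⁴/32 = 3.20×10^-7 m⁴.
θ = (T/G)·Σ L_i/J_i = (120.0/44.1×10⁹)·(0.663/2.03×10^-7 + 0.724/3.20×10^-7) = 0.01506 rad.

15.1 mrad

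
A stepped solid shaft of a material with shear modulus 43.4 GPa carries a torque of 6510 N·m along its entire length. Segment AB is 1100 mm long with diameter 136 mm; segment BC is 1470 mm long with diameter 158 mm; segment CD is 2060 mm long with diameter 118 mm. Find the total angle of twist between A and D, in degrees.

J_AB = π(0.136)⁴/32 = 3.36×10^-5 m⁴; J_BC = π(0.158)⁴/32 = 6.12×10^-5 m⁴; J_CD = π(0.118)⁴/32 = 1.90×10^-5 m⁴.
θ = (T/G)·Σ L_i/J_i = (6510/43.4×10⁹)·(1.10/3.36×10^-5 + 1.47/6.12×10^-5 + 2.06/1.90×10^-5) = 0.02475 rad.

1.42°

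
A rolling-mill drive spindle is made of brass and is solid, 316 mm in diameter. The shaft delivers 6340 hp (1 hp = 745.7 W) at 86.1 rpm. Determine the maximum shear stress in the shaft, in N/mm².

ω = 2π·86.1/60 = 9.016 rad/s, so T = P/ω = 6340×745.7 / 9.016 = 524400 N·m.
J = πd⁴/32 = π(0.316)⁴/32 = 9.789×10^-4 m⁴.
τ_max = T·r/J = 524400 × 0.158 / 9.789×10^-4 = 8.463×10^7 Pa.

84.6 N/mm²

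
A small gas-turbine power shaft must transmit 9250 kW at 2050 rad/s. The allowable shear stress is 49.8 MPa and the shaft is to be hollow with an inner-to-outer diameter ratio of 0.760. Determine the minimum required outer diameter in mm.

ω = 2050 rad/s, so T = P/ω = 9250×10³ / 2050 = 4512 N·m.
For a hollow shaft with d_i/d_o = 0.760: τ_max = 16T/(π d_o³ (1−k⁴)), so d_o = [16T/(π τ_allow (1−k⁴))]^(1/3) = [16·4512/(π·4.98×10^7·0.6664)]^(1/3) = 0.08847 m.

88.5 mm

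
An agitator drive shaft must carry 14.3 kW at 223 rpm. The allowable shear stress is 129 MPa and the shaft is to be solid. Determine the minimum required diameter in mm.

ω = 2π·223/60 = 23.35 rad/s, so T = P/ω = 14.3×10³ / 23.35 = 612.4 N·m.
For a solid shaft τ_max = 16T/(πd³), so d = (16T/(π τ_allow))^(1/3) = (16·612.4/(π·1.29×10^8))^(1/3) = 0.02892 m.

28.9 mm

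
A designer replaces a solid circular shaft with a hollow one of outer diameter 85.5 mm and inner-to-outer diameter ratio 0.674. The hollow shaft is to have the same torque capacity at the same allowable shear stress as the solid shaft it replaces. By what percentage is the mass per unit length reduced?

36.3 %

Equal τ_max and T ⇒ the solid shaft needs d_s³ = d_o³(1−k⁴), so d_s = 85.5·(1−0.674⁴)^(1/3) = 79.16 mm.
Area ratio A_h/A_s = d_o²(1−k²)/d_s² = (1−k²)/(1−k⁴)^(2/3) = 0.6366.
Mass saving = 1 − 0.6366 = 36.3 %.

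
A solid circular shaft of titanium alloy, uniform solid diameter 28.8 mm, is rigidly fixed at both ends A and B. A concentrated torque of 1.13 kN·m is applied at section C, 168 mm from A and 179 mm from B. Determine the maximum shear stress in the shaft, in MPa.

With uniform GJ and both ends fixed, compatibility θ_AC = θ_CB gives T_A·a = T_B·b, together with T_A + T_B = T₀.
T_A = T₀·b/(a+b) = 1130·179/347.0 = 582.9 N·m; T_B = 547.1 N·m.
τ in each portion: τ_AC = 1.24×10^8 Pa, τ_CB = 1.17×10^8 Pa; maximum is in AC.
τ_max = T_AC·r/J = 582.9·0.0144/6.75×10^-8 = 1.243×10^8 Pa.

124 MPa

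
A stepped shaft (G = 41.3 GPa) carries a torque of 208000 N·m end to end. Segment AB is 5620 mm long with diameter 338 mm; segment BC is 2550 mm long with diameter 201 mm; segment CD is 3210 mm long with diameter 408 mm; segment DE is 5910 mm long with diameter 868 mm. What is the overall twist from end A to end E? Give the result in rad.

0.109 rad

J_AB = π(0.338)⁴/32 = 1.28×10^-3 m⁴; J_BC = π(0.201)⁴/32 = 1.60×10^-4 m⁴; J_CD = π(0.408)⁴/32 = 2.72×10^-3 m⁴; J_DE = π(0.868)⁴/32 = 0.0557 m⁴.
θ = (T/G)·Σ L_i/J_i = (208000/41.3×10⁹)·(5.62/1.28×10^-3 + 2.55/1.60×10^-4 + 3.21/2.72×10^-3 + 5.91/0.0557) = 0.1087 rad.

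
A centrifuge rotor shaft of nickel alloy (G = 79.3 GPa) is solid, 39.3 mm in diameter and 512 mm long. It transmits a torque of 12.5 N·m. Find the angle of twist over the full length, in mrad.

J = πd⁴/32 = π(0.0393)⁴/32 = 2.342×10^-7 m⁴.
θ = T·L/(G·J) = 12.50 × 0.512 / (79.3×10⁹ × 2.342×10^-7) = 3.446×10^-4 rad.

0.345 mrad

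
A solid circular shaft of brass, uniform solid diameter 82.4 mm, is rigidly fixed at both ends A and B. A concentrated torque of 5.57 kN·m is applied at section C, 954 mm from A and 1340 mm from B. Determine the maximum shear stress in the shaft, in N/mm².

29.6 N/mm²

With uniform GJ and both ends fixed, compatibility θ_AC = θ_CB gives T_A·a = T_B·b, together with T_A + T_B = T₀.
T_A = T₀·b/(a+b) = 5570·1340/2294 = 3254 N·m; T_B = 2316 N·m.
τ in each portion: τ_AC = 2.96×10^7 Pa, τ_CB = 2.11×10^7 Pa; maximum is in AC.
τ_max = T_AC·r/J = 3254·0.0412/4.53×10^-6 = 2.962×10^7 Pa.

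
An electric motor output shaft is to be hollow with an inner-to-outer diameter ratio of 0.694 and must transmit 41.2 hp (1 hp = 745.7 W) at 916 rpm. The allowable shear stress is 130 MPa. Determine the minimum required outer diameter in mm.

ω = 2π·916/60 = 95.92 rad/s, so T = P/ω = 41.2×745.7 / 95.92 = 320.3 N·m.
For a hollow shaft with d_i/d_o = 0.694: τ_max = 16T/(π d_o³ (1−k⁴)), so d_o = [16T/(π τ_allow (1−k⁴))]^(1/3) = [16·320.3/(π·1.30×10^8·0.7680)]^(1/3) = 0.02537 m.

25.4 mm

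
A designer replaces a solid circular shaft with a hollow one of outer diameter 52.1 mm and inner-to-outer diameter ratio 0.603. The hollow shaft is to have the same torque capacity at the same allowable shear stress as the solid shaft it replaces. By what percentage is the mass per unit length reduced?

30.1 %

Equal τ_max and T ⇒ the solid shaft needs d_s³ = d_o³(1−k⁴), so d_s = 52.1·(1−0.603⁴)^(1/3) = 49.69 mm.
Area ratio A_h/A_s = d_o²(1−k²)/d_s² = (1−k²)/(1−k⁴)^(2/3) = 0.6995.
Mass saving = 1 − 0.6995 = 30.1 %.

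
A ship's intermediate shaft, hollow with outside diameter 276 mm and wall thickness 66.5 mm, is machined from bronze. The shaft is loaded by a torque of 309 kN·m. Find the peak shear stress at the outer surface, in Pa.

J = π(d_o⁴ − d_i⁴)/32 = π(0.276⁴ − 0.143⁴)/32 = 5.286×10^-4 m⁴.
τ_max = T·r/J = 309000 × 0.138 / 5.286×10^-4 = 8.066×10^7 Pa.

8.07e7 Pa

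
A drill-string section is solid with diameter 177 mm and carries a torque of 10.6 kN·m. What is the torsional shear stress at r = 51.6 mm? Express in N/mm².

J = πd⁴/32 = π(0.177)⁴/32 = 9.636×10^-5 m⁴.
Shear stress varies linearly with radius: τ = T·r/J = 10600 × 0.0516 / 9.636×10^-5 = 5.676×10^6 Pa.

5.68 N/mm²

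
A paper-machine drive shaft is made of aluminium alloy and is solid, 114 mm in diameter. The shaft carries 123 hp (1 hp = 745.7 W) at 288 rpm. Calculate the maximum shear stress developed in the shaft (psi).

1520 psi

ω = 2π·288/60 = 30.16 rad/s, so T = P/ω = 123×745.7 / 30.16 = 3041 N·m.
J = πd⁴/32 = π(0.114)⁴/32 = 1.658×10^-5 m⁴.
τ_max = T·r/J = 3041 × 0.0570 / 1.658×10^-5 = 1.045×10^7 Pa.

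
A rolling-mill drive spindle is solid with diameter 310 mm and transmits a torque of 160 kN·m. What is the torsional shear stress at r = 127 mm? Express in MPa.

J = πd⁴/32 = π(0.310)⁴/32 = 9.067×10^-4 m⁴.
Shear stress varies linearly with radius: τ = T·r/J = 160000 × 0.127 / 9.067×10^-4 = 2.241×10^7 Pa.

22.4 MPa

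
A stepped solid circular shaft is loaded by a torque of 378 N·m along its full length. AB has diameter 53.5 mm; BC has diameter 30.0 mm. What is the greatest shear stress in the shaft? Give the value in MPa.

71.3 MPa

Under the same torque, τ_max = 16T/(πd³) is largest where d is smallest — segment BC (d = 30.0 mm).
τ_max = 16·378.0/(π·(0.0300)³) = 7.130×10^7 Pa.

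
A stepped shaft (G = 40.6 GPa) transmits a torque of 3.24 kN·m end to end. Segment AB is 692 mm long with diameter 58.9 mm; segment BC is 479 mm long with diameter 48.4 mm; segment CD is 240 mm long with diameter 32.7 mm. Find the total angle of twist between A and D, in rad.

J_AB = π(0.0589)⁴/32 = 1.18×10^-6 m⁴; J_BC = π(0.0484)⁴/32 = 5.39×10^-7 m⁴; J_CD = π(0.0327)⁴/32 = 1.12×10^-7 m⁴.
θ = (T/G)·Σ L_i/J_i = (3240/40.6×10⁹)·(0.692/1.18×10^-6 + 0.479/5.39×10^-7 + 0.240/1.12×10^-7) = 0.2883 rad.

0.288 rad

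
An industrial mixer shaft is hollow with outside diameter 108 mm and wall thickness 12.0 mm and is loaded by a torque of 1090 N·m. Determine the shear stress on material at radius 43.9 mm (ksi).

0.820 ksi

J = π(d_o⁴ − d_i⁴)/32 = π(0.108⁴ − 0.0840⁴)/32 = 8.469×10^-6 m⁴.
Shear stress varies linearly with radius: τ = T·r/J = 1090 × 0.0439 / 8.469×10^-6 = 5.650×10^6 Pa.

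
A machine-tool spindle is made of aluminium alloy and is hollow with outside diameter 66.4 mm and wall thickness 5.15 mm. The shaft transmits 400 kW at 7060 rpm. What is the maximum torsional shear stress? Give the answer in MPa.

19.2 MPa

ω = 2π·7060/60 = 739.3 rad/s, so T = P/ω = 400×10³ / 739.3 = 541.0 N·m.
J = π(d_o⁴ − d_i⁴)/32 = π(0.0664⁴ − 0.0561⁴)/32 = 9.360×10^-7 m⁴.
τ_max = T·r/J = 541.0 × 0.0332 / 9.360×10^-7 = 1.919×10^7 Pa.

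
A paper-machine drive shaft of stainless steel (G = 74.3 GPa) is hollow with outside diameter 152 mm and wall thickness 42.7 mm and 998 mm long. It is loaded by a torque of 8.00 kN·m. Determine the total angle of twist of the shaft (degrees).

0.122°

J = π(d_o⁴ − d_i⁴)/32 = π(0.152⁴ − 0.0666⁴)/32 = 5.047×10^-5 m⁴.
θ = T·L/(G·J) = 8000 × 0.998 / (74.3×10⁹ × 5.047×10^-5) = 2.129×10^-3 rad.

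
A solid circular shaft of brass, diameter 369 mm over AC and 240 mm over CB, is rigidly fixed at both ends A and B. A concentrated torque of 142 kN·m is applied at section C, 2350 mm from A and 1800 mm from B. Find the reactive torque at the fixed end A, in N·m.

115000 N·m

Compatibility: T_A·a/J_AC = T_B·b/J_CB with T_A + T_B = T₀.
J_AC = 1.82×10^-3 m⁴, J_CB = 3.26×10^-4 m⁴, so T_A = T₀·(J_AC/a)/((J_AC/a)+(J_CB/b)) = 115100 N·m, T_B = 26890 N·m.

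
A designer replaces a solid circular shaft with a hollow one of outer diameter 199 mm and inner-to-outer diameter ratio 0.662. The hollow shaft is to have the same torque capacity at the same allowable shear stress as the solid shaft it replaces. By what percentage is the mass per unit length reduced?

Equal τ_max and T ⇒ the solid shaft needs d_s³ = d_o³(1−k⁴), so d_s = 199·(1−0.662⁴)^(1/3) = 185.3 mm.
Area ratio A_h/A_s = d_o²(1−k²)/d_s² = (1−k²)/(1−k⁴)^(2/3) = 0.6476.
Mass saving = 1 − 0.6476 = 35.2 %.

35.2 %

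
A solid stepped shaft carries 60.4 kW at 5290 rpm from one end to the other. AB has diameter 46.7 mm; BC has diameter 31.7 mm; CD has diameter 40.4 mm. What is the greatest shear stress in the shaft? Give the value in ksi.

2.53 ksi

ω = 2π·5290/60 = 554.0 rad/s, so T = P/ω = 60.4×10³ / 554.0 = 109.0 N·m.
Under the same torque, τ_max = 16T/(πd³) is largest where d is smallest — segment BC (d = 31.7 mm).
τ_max = 16·109.0/(π·(0.0317)³) = 1.743×10^7 Pa.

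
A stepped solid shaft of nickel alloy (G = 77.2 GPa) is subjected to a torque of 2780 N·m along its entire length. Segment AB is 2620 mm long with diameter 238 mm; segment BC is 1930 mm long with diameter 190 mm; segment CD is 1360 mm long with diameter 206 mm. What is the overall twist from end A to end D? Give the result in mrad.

1.12 mrad

J_AB = π(0.238)⁴/32 = 3.15×10^-4 m⁴; J_BC = π(0.190)⁴/32 = 1.28×10^-4 m⁴; J_CD = π(0.206)⁴/32 = 1.77×10^-4 m⁴.
θ = (T/G)·Σ L_i/J_i = (2780/77.2×10⁹)·(2.62/3.15×10^-4 + 1.93/1.28×10^-4 + 1.36/1.77×10^-4) = 1.120×10^-3 rad.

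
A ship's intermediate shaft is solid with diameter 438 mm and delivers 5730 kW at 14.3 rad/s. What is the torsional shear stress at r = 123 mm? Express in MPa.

13.6 MPa

ω = 14.3 rad/s, so T = P/ω = 5730×10³ / 14.30 = 400700 N·m.
J = πd⁴/32 = π(0.438)⁴/32 = 3.613×10^-3 m⁴.
Shear stress varies linearly with radius: τ = T·r/J = 400700 × 0.123 / 3.613×10^-3 = 1.364×10^7 Pa.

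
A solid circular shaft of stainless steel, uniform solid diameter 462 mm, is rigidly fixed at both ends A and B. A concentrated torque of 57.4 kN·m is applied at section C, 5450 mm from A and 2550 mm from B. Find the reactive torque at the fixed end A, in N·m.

18300 N·m

With uniform GJ and both ends fixed, compatibility θ_AC = θ_CB gives T_A·a = T_B·b, together with T_A + T_B = T₀.
T_A = T₀·b/(a+b) = 57400·2550/8000 = 18300 N·m; T_B = 39100 N·m.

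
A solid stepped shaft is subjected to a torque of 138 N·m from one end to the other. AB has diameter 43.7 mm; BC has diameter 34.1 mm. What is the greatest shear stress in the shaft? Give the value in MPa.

17.7 MPa

Under the same torque, τ_max = 16T/(πd³) is largest where d is smallest — segment BC (d = 34.1 mm).
τ_max = 16·138.0/(π·(0.0341)³) = 1.772×10^7 Pa.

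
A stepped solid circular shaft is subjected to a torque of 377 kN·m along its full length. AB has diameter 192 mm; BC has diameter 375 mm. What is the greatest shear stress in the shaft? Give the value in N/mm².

Under the same torque, τ_max = 16T/(πd³) is largest where d is smallest — segment AB (d = 192 mm).
τ_max = 16·377000/(π·(0.192)³) = 2.713×10^8 Pa.

271 N/mm²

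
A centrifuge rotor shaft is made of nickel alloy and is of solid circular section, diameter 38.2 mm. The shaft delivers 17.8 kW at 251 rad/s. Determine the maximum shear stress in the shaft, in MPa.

ω = 251 rad/s, so T = P/ω = 17.8×10³ / 251.0 = 70.92 N·m.
J = πd⁴/32 = π(0.0382)⁴/32 = 2.091×10^-7 m⁴.
τ_max = T·r/J = 70.92 × 0.0191 / 2.091×10^-7 = 6.479×10^6 Pa.

6.48 MPa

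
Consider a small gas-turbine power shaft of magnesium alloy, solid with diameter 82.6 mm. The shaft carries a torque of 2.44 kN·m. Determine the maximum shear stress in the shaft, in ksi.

J = πd⁴/32 = π(0.0826)⁴/32 = 4.570×10^-6 m⁴.
τ_max = T·r/J = 2440 × 0.0413 / 4.570×10^-6 = 2.205×10^7 Pa.

3.20 ksi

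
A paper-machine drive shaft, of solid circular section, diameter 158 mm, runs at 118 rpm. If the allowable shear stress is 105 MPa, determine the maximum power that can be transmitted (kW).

J = πd⁴/32 = π(0.158)⁴/32 = 6.118×10^-5 m⁴.
T_max = τ_allow·J/r = 1.05×10^8 × 6.118×10^-5 / 0.0790 = 81320 N·m.
ω = 2π·118/60 = 12.36 rad/s, so P_max = T_max·ω = 1.005×10^6 W.

1000 kW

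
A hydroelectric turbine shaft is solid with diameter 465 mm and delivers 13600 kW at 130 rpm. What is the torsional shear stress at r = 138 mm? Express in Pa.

ω = 2π·130/60 = 13.61 rad/s, so T = P/ω = 13600×10³ / 13.61 = 999000 N·m.
J = πd⁴/32 = π(0.465)⁴/32 = 4.590×10^-3 m⁴.
Shear stress varies linearly with radius: τ = T·r/J = 999000 × 0.138 / 4.590×10^-3 = 3.004×10^7 Pa.

3.00e7 Pa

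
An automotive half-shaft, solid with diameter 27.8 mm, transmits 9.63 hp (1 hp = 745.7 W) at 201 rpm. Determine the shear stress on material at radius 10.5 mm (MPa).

61.1 MPa

ω = 2π·201/60 = 21.05 rad/s, so T = P/ω = 9.63×745.7 / 21.05 = 341.2 N·m.
J = πd⁴/32 = π(0.0278)⁴/32 = 5.864×10^-8 m⁴.
Shear stress varies linearly with radius: τ = T·r/J = 341.2 × 0.0105 / 5.864×10^-8 = 6.109×10^7 Pa.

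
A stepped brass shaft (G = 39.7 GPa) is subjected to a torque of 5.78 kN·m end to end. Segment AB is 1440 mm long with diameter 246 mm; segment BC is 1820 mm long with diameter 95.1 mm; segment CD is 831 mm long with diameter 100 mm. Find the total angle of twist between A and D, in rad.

J_AB = π(0.246)⁴/32 = 3.60×10^-4 m⁴; J_BC = π(0.0951)⁴/32 = 8.03×10^-6 m⁴; J_CD = π(0.100)⁴/32 = 9.82×10^-6 m⁴.
θ = (T/G)·Σ L_i/J_i = (5780/39.7×10⁹)·(1.44/3.60×10^-4 + 1.82/8.03×10^-6 + 0.831/9.82×10^-6) = 0.04590 rad.

0.0459 rad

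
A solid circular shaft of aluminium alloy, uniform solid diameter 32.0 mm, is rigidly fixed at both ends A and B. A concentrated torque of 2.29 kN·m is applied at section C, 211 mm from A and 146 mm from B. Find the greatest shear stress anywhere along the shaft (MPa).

With uniform GJ and both ends fixed, compatibility θ_AC = θ_CB gives T_A·a = T_B·b, together with T_A + T_B = T₀.
T_A = T₀·b/(a+b) = 2290·146/357.0 = 936.5 N·m; T_B = 1353 N·m.
τ in each portion: τ_AC = 1.46×10^8 Pa, τ_CB = 2.10×10^8 Pa; maximum is in CB.
τ_max = T_CB·r/J = 1353·0.0160/1.03×10^-7 = 2.104×10^8 Pa.

210 MPa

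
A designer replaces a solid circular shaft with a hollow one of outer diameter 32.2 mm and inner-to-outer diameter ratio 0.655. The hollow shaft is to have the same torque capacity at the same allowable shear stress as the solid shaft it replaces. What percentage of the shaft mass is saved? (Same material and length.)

34.6 %

Equal τ_max and T ⇒ the solid shaft needs d_s³ = d_o³(1−k⁴), so d_s = 32.2·(1−0.655⁴)^(1/3) = 30.09 mm.
Area ratio A_h/A_s = d_o²(1−k²)/d_s² = (1−k²)/(1−k⁴)^(2/3) = 0.6539.
Mass saving = 1 − 0.6539 = 34.6 %.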